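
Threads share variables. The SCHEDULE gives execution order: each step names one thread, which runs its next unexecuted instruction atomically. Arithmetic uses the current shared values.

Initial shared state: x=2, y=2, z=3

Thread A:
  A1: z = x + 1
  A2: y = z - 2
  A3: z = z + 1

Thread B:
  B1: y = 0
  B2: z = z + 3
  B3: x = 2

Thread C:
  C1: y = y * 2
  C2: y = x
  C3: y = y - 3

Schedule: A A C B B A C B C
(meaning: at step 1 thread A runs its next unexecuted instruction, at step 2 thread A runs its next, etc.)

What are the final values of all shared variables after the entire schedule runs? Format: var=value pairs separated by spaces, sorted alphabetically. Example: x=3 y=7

Step 1: thread A executes A1 (z = x + 1). Shared: x=2 y=2 z=3. PCs: A@1 B@0 C@0
Step 2: thread A executes A2 (y = z - 2). Shared: x=2 y=1 z=3. PCs: A@2 B@0 C@0
Step 3: thread C executes C1 (y = y * 2). Shared: x=2 y=2 z=3. PCs: A@2 B@0 C@1
Step 4: thread B executes B1 (y = 0). Shared: x=2 y=0 z=3. PCs: A@2 B@1 C@1
Step 5: thread B executes B2 (z = z + 3). Shared: x=2 y=0 z=6. PCs: A@2 B@2 C@1
Step 6: thread A executes A3 (z = z + 1). Shared: x=2 y=0 z=7. PCs: A@3 B@2 C@1
Step 7: thread C executes C2 (y = x). Shared: x=2 y=2 z=7. PCs: A@3 B@2 C@2
Step 8: thread B executes B3 (x = 2). Shared: x=2 y=2 z=7. PCs: A@3 B@3 C@2
Step 9: thread C executes C3 (y = y - 3). Shared: x=2 y=-1 z=7. PCs: A@3 B@3 C@3

Answer: x=2 y=-1 z=7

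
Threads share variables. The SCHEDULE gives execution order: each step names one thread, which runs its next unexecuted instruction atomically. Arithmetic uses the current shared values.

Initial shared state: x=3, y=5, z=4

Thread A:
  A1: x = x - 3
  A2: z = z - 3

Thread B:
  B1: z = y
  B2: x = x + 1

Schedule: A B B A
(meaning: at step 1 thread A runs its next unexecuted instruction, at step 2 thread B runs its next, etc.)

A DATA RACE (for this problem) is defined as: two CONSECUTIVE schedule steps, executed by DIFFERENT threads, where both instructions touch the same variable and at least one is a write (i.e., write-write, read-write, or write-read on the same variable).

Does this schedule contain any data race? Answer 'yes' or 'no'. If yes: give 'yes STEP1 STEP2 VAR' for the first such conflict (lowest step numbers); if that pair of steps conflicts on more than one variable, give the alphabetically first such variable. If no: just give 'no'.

Answer: no

Derivation:
Steps 1,2: A(r=x,w=x) vs B(r=y,w=z). No conflict.
Steps 2,3: same thread (B). No race.
Steps 3,4: B(r=x,w=x) vs A(r=z,w=z). No conflict.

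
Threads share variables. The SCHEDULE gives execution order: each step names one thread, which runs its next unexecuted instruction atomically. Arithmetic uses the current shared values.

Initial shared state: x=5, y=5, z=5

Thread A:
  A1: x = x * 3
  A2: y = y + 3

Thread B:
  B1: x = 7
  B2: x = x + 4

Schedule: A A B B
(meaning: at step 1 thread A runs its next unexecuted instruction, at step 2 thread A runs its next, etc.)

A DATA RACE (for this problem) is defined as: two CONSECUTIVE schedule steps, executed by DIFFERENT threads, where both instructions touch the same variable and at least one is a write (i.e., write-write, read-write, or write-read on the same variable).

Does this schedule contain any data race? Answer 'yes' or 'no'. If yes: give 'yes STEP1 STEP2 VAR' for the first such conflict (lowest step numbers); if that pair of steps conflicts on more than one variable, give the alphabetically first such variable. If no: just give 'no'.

Steps 1,2: same thread (A). No race.
Steps 2,3: A(r=y,w=y) vs B(r=-,w=x). No conflict.
Steps 3,4: same thread (B). No race.

Answer: no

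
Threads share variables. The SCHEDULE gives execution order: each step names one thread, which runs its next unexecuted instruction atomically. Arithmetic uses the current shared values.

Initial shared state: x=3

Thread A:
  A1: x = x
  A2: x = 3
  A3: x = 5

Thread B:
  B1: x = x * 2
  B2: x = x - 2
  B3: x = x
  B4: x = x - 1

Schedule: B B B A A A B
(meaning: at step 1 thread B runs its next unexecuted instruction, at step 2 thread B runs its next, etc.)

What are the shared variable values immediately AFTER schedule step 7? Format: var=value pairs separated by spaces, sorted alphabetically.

Step 1: thread B executes B1 (x = x * 2). Shared: x=6. PCs: A@0 B@1
Step 2: thread B executes B2 (x = x - 2). Shared: x=4. PCs: A@0 B@2
Step 3: thread B executes B3 (x = x). Shared: x=4. PCs: A@0 B@3
Step 4: thread A executes A1 (x = x). Shared: x=4. PCs: A@1 B@3
Step 5: thread A executes A2 (x = 3). Shared: x=3. PCs: A@2 B@3
Step 6: thread A executes A3 (x = 5). Shared: x=5. PCs: A@3 B@3
Step 7: thread B executes B4 (x = x - 1). Shared: x=4. PCs: A@3 B@4

Answer: x=4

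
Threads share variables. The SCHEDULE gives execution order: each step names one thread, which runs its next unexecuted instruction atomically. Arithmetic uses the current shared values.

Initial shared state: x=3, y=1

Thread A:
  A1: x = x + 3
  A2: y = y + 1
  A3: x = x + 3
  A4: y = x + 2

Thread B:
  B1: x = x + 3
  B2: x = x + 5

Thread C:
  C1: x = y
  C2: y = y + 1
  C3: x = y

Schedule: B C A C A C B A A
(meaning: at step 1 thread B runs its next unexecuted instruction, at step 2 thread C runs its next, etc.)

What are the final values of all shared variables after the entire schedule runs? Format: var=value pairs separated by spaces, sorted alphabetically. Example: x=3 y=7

Step 1: thread B executes B1 (x = x + 3). Shared: x=6 y=1. PCs: A@0 B@1 C@0
Step 2: thread C executes C1 (x = y). Shared: x=1 y=1. PCs: A@0 B@1 C@1
Step 3: thread A executes A1 (x = x + 3). Shared: x=4 y=1. PCs: A@1 B@1 C@1
Step 4: thread C executes C2 (y = y + 1). Shared: x=4 y=2. PCs: A@1 B@1 C@2
Step 5: thread A executes A2 (y = y + 1). Shared: x=4 y=3. PCs: A@2 B@1 C@2
Step 6: thread C executes C3 (x = y). Shared: x=3 y=3. PCs: A@2 B@1 C@3
Step 7: thread B executes B2 (x = x + 5). Shared: x=8 y=3. PCs: A@2 B@2 C@3
Step 8: thread A executes A3 (x = x + 3). Shared: x=11 y=3. PCs: A@3 B@2 C@3
Step 9: thread A executes A4 (y = x + 2). Shared: x=11 y=13. PCs: A@4 B@2 C@3

Answer: x=11 y=13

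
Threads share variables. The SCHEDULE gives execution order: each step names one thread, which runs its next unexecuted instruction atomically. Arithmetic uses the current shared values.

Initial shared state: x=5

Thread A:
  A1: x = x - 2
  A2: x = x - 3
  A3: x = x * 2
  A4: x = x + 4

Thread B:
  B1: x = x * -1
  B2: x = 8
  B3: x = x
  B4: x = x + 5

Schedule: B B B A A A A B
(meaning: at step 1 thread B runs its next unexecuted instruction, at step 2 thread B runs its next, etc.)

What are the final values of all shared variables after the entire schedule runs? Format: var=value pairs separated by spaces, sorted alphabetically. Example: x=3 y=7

Answer: x=15

Derivation:
Step 1: thread B executes B1 (x = x * -1). Shared: x=-5. PCs: A@0 B@1
Step 2: thread B executes B2 (x = 8). Shared: x=8. PCs: A@0 B@2
Step 3: thread B executes B3 (x = x). Shared: x=8. PCs: A@0 B@3
Step 4: thread A executes A1 (x = x - 2). Shared: x=6. PCs: A@1 B@3
Step 5: thread A executes A2 (x = x - 3). Shared: x=3. PCs: A@2 B@3
Step 6: thread A executes A3 (x = x * 2). Shared: x=6. PCs: A@3 B@3
Step 7: thread A executes A4 (x = x + 4). Shared: x=10. PCs: A@4 B@3
Step 8: thread B executes B4 (x = x + 5). Shared: x=15. PCs: A@4 B@4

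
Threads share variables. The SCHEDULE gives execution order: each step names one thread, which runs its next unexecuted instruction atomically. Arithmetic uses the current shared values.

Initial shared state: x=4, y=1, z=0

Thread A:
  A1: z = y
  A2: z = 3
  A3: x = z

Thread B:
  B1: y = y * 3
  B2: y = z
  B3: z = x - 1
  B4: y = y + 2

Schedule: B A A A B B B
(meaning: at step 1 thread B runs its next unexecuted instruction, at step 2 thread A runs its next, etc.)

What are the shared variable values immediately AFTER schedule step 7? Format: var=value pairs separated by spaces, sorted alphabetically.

Step 1: thread B executes B1 (y = y * 3). Shared: x=4 y=3 z=0. PCs: A@0 B@1
Step 2: thread A executes A1 (z = y). Shared: x=4 y=3 z=3. PCs: A@1 B@1
Step 3: thread A executes A2 (z = 3). Shared: x=4 y=3 z=3. PCs: A@2 B@1
Step 4: thread A executes A3 (x = z). Shared: x=3 y=3 z=3. PCs: A@3 B@1
Step 5: thread B executes B2 (y = z). Shared: x=3 y=3 z=3. PCs: A@3 B@2
Step 6: thread B executes B3 (z = x - 1). Shared: x=3 y=3 z=2. PCs: A@3 B@3
Step 7: thread B executes B4 (y = y + 2). Shared: x=3 y=5 z=2. PCs: A@3 B@4

Answer: x=3 y=5 z=2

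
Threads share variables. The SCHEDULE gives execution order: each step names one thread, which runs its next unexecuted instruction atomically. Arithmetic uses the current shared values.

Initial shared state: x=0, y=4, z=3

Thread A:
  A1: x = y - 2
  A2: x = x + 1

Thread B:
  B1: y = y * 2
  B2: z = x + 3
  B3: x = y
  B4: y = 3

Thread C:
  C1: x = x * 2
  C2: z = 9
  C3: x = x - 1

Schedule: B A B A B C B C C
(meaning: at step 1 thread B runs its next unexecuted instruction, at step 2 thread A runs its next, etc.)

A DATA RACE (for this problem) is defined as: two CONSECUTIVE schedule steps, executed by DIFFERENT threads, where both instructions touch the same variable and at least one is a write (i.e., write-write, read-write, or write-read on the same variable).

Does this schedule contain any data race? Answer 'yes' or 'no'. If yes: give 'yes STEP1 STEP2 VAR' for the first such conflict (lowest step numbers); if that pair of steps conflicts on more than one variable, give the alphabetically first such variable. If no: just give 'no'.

Answer: yes 1 2 y

Derivation:
Steps 1,2: B(y = y * 2) vs A(x = y - 2). RACE on y (W-R).
Steps 2,3: A(x = y - 2) vs B(z = x + 3). RACE on x (W-R).
Steps 3,4: B(z = x + 3) vs A(x = x + 1). RACE on x (R-W).
Steps 4,5: A(x = x + 1) vs B(x = y). RACE on x (W-W).
Steps 5,6: B(x = y) vs C(x = x * 2). RACE on x (W-W).
Steps 6,7: C(r=x,w=x) vs B(r=-,w=y). No conflict.
Steps 7,8: B(r=-,w=y) vs C(r=-,w=z). No conflict.
Steps 8,9: same thread (C). No race.
First conflict at steps 1,2.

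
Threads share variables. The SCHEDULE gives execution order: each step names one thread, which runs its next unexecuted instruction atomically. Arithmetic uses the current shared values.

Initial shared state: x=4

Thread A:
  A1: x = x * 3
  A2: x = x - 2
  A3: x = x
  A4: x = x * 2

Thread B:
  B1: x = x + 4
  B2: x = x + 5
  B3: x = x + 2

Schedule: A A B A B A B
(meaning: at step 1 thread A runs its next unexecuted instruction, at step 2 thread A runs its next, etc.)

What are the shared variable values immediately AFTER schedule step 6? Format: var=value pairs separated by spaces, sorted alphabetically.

Answer: x=38

Derivation:
Step 1: thread A executes A1 (x = x * 3). Shared: x=12. PCs: A@1 B@0
Step 2: thread A executes A2 (x = x - 2). Shared: x=10. PCs: A@2 B@0
Step 3: thread B executes B1 (x = x + 4). Shared: x=14. PCs: A@2 B@1
Step 4: thread A executes A3 (x = x). Shared: x=14. PCs: A@3 B@1
Step 5: thread B executes B2 (x = x + 5). Shared: x=19. PCs: A@3 B@2
Step 6: thread A executes A4 (x = x * 2). Shared: x=38. PCs: A@4 B@2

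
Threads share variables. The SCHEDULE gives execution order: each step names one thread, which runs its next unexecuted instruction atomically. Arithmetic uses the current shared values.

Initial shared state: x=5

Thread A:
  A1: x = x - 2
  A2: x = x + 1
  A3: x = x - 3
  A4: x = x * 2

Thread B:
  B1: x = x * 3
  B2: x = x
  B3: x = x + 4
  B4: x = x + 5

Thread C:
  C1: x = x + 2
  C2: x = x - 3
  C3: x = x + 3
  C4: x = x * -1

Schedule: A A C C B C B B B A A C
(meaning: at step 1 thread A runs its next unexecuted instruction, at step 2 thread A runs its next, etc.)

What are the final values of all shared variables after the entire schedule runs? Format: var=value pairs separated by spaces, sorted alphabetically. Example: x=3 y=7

Step 1: thread A executes A1 (x = x - 2). Shared: x=3. PCs: A@1 B@0 C@0
Step 2: thread A executes A2 (x = x + 1). Shared: x=4. PCs: A@2 B@0 C@0
Step 3: thread C executes C1 (x = x + 2). Shared: x=6. PCs: A@2 B@0 C@1
Step 4: thread C executes C2 (x = x - 3). Shared: x=3. PCs: A@2 B@0 C@2
Step 5: thread B executes B1 (x = x * 3). Shared: x=9. PCs: A@2 B@1 C@2
Step 6: thread C executes C3 (x = x + 3). Shared: x=12. PCs: A@2 B@1 C@3
Step 7: thread B executes B2 (x = x). Shared: x=12. PCs: A@2 B@2 C@3
Step 8: thread B executes B3 (x = x + 4). Shared: x=16. PCs: A@2 B@3 C@3
Step 9: thread B executes B4 (x = x + 5). Shared: x=21. PCs: A@2 B@4 C@3
Step 10: thread A executes A3 (x = x - 3). Shared: x=18. PCs: A@3 B@4 C@3
Step 11: thread A executes A4 (x = x * 2). Shared: x=36. PCs: A@4 B@4 C@3
Step 12: thread C executes C4 (x = x * -1). Shared: x=-36. PCs: A@4 B@4 C@4

Answer: x=-36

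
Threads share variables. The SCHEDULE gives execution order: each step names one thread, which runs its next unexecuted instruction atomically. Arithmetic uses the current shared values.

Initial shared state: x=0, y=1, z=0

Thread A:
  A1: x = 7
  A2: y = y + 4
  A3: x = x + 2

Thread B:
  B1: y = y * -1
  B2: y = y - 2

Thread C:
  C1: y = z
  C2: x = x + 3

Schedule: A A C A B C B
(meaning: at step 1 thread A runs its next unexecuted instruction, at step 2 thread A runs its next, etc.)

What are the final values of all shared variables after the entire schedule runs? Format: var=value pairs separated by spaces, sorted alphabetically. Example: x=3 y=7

Step 1: thread A executes A1 (x = 7). Shared: x=7 y=1 z=0. PCs: A@1 B@0 C@0
Step 2: thread A executes A2 (y = y + 4). Shared: x=7 y=5 z=0. PCs: A@2 B@0 C@0
Step 3: thread C executes C1 (y = z). Shared: x=7 y=0 z=0. PCs: A@2 B@0 C@1
Step 4: thread A executes A3 (x = x + 2). Shared: x=9 y=0 z=0. PCs: A@3 B@0 C@1
Step 5: thread B executes B1 (y = y * -1). Shared: x=9 y=0 z=0. PCs: A@3 B@1 C@1
Step 6: thread C executes C2 (x = x + 3). Shared: x=12 y=0 z=0. PCs: A@3 B@1 C@2
Step 7: thread B executes B2 (y = y - 2). Shared: x=12 y=-2 z=0. PCs: A@3 B@2 C@2

Answer: x=12 y=-2 z=0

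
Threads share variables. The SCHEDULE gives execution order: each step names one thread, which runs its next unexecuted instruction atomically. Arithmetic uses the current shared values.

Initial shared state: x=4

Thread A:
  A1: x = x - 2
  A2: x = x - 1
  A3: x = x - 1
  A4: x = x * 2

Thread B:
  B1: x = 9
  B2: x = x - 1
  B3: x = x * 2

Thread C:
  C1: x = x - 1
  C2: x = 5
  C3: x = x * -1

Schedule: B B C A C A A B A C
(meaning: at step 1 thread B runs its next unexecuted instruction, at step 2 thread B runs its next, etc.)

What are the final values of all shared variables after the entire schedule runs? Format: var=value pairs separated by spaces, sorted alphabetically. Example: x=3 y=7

Step 1: thread B executes B1 (x = 9). Shared: x=9. PCs: A@0 B@1 C@0
Step 2: thread B executes B2 (x = x - 1). Shared: x=8. PCs: A@0 B@2 C@0
Step 3: thread C executes C1 (x = x - 1). Shared: x=7. PCs: A@0 B@2 C@1
Step 4: thread A executes A1 (x = x - 2). Shared: x=5. PCs: A@1 B@2 C@1
Step 5: thread C executes C2 (x = 5). Shared: x=5. PCs: A@1 B@2 C@2
Step 6: thread A executes A2 (x = x - 1). Shared: x=4. PCs: A@2 B@2 C@2
Step 7: thread A executes A3 (x = x - 1). Shared: x=3. PCs: A@3 B@2 C@2
Step 8: thread B executes B3 (x = x * 2). Shared: x=6. PCs: A@3 B@3 C@2
Step 9: thread A executes A4 (x = x * 2). Shared: x=12. PCs: A@4 B@3 C@2
Step 10: thread C executes C3 (x = x * -1). Shared: x=-12. PCs: A@4 B@3 C@3

Answer: x=-12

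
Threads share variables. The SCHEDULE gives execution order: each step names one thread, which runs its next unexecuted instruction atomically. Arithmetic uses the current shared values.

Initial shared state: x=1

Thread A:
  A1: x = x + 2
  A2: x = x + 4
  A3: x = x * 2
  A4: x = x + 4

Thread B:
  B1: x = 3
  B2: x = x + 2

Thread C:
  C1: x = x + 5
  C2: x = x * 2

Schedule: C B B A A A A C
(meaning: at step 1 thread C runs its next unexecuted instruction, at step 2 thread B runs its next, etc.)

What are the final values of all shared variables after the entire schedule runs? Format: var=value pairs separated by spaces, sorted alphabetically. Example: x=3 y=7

Step 1: thread C executes C1 (x = x + 5). Shared: x=6. PCs: A@0 B@0 C@1
Step 2: thread B executes B1 (x = 3). Shared: x=3. PCs: A@0 B@1 C@1
Step 3: thread B executes B2 (x = x + 2). Shared: x=5. PCs: A@0 B@2 C@1
Step 4: thread A executes A1 (x = x + 2). Shared: x=7. PCs: A@1 B@2 C@1
Step 5: thread A executes A2 (x = x + 4). Shared: x=11. PCs: A@2 B@2 C@1
Step 6: thread A executes A3 (x = x * 2). Shared: x=22. PCs: A@3 B@2 C@1
Step 7: thread A executes A4 (x = x + 4). Shared: x=26. PCs: A@4 B@2 C@1
Step 8: thread C executes C2 (x = x * 2). Shared: x=52. PCs: A@4 B@2 C@2

Answer: x=52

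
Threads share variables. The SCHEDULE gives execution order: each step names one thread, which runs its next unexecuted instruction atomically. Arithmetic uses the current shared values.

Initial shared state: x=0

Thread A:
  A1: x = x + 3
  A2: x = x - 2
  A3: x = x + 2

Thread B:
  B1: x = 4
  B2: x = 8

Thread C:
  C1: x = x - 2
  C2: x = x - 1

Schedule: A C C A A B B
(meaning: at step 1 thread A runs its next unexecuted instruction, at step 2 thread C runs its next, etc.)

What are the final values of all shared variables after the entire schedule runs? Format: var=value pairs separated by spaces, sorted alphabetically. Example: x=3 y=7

Step 1: thread A executes A1 (x = x + 3). Shared: x=3. PCs: A@1 B@0 C@0
Step 2: thread C executes C1 (x = x - 2). Shared: x=1. PCs: A@1 B@0 C@1
Step 3: thread C executes C2 (x = x - 1). Shared: x=0. PCs: A@1 B@0 C@2
Step 4: thread A executes A2 (x = x - 2). Shared: x=-2. PCs: A@2 B@0 C@2
Step 5: thread A executes A3 (x = x + 2). Shared: x=0. PCs: A@3 B@0 C@2
Step 6: thread B executes B1 (x = 4). Shared: x=4. PCs: A@3 B@1 C@2
Step 7: thread B executes B2 (x = 8). Shared: x=8. PCs: A@3 B@2 C@2

Answer: x=8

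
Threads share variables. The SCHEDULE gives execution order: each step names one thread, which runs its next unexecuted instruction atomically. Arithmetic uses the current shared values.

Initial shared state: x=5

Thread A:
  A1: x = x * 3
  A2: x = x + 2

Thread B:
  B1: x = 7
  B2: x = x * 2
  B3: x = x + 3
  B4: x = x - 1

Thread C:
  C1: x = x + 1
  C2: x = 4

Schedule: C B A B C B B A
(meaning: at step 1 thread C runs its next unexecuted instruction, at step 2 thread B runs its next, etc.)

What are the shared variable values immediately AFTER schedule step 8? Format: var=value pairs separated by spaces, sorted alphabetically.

Step 1: thread C executes C1 (x = x + 1). Shared: x=6. PCs: A@0 B@0 C@1
Step 2: thread B executes B1 (x = 7). Shared: x=7. PCs: A@0 B@1 C@1
Step 3: thread A executes A1 (x = x * 3). Shared: x=21. PCs: A@1 B@1 C@1
Step 4: thread B executes B2 (x = x * 2). Shared: x=42. PCs: A@1 B@2 C@1
Step 5: thread C executes C2 (x = 4). Shared: x=4. PCs: A@1 B@2 C@2
Step 6: thread B executes B3 (x = x + 3). Shared: x=7. PCs: A@1 B@3 C@2
Step 7: thread B executes B4 (x = x - 1). Shared: x=6. PCs: A@1 B@4 C@2
Step 8: thread A executes A2 (x = x + 2). Shared: x=8. PCs: A@2 B@4 C@2

Answer: x=8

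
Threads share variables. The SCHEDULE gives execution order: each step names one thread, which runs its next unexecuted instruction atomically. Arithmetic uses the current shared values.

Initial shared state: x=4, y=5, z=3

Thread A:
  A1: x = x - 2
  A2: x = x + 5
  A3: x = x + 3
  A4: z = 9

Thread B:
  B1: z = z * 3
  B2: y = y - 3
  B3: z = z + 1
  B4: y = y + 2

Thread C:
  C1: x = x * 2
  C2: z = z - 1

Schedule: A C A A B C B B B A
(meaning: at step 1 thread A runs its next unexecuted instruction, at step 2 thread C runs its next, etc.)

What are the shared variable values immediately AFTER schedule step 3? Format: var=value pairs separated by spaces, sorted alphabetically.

Answer: x=9 y=5 z=3

Derivation:
Step 1: thread A executes A1 (x = x - 2). Shared: x=2 y=5 z=3. PCs: A@1 B@0 C@0
Step 2: thread C executes C1 (x = x * 2). Shared: x=4 y=5 z=3. PCs: A@1 B@0 C@1
Step 3: thread A executes A2 (x = x + 5). Shared: x=9 y=5 z=3. PCs: A@2 B@0 C@1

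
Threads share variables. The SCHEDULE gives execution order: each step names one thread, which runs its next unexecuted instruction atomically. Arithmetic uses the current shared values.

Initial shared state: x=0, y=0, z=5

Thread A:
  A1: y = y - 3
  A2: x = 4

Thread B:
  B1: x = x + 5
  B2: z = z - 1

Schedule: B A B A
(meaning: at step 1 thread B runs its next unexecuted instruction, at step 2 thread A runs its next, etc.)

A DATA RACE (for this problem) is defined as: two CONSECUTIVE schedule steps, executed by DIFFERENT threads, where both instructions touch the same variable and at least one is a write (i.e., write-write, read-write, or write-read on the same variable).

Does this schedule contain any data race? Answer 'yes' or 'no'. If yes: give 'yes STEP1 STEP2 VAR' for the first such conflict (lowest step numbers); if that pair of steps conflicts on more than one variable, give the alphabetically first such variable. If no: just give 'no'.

Answer: no

Derivation:
Steps 1,2: B(r=x,w=x) vs A(r=y,w=y). No conflict.
Steps 2,3: A(r=y,w=y) vs B(r=z,w=z). No conflict.
Steps 3,4: B(r=z,w=z) vs A(r=-,w=x). No conflict.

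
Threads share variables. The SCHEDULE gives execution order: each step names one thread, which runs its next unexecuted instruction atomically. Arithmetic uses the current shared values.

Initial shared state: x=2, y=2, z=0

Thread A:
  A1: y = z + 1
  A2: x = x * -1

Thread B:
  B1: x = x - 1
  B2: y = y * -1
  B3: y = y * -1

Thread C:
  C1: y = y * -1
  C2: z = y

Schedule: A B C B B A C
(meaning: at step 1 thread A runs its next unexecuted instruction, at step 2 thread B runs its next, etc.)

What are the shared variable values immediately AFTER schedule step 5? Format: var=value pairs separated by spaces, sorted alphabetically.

Step 1: thread A executes A1 (y = z + 1). Shared: x=2 y=1 z=0. PCs: A@1 B@0 C@0
Step 2: thread B executes B1 (x = x - 1). Shared: x=1 y=1 z=0. PCs: A@1 B@1 C@0
Step 3: thread C executes C1 (y = y * -1). Shared: x=1 y=-1 z=0. PCs: A@1 B@1 C@1
Step 4: thread B executes B2 (y = y * -1). Shared: x=1 y=1 z=0. PCs: A@1 B@2 C@1
Step 5: thread B executes B3 (y = y * -1). Shared: x=1 y=-1 z=0. PCs: A@1 B@3 C@1

Answer: x=1 y=-1 z=0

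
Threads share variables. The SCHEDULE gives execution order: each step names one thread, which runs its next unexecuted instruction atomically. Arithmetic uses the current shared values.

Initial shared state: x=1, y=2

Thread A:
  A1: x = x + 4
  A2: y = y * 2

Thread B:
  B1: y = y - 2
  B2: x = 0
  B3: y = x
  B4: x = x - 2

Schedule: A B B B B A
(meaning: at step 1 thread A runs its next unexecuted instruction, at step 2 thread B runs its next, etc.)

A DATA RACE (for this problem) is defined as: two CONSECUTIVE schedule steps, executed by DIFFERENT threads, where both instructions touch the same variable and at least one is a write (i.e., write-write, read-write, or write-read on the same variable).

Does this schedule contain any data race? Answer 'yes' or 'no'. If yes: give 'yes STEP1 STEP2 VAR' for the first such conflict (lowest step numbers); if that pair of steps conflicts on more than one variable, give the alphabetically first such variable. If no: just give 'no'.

Answer: no

Derivation:
Steps 1,2: A(r=x,w=x) vs B(r=y,w=y). No conflict.
Steps 2,3: same thread (B). No race.
Steps 3,4: same thread (B). No race.
Steps 4,5: same thread (B). No race.
Steps 5,6: B(r=x,w=x) vs A(r=y,w=y). No conflict.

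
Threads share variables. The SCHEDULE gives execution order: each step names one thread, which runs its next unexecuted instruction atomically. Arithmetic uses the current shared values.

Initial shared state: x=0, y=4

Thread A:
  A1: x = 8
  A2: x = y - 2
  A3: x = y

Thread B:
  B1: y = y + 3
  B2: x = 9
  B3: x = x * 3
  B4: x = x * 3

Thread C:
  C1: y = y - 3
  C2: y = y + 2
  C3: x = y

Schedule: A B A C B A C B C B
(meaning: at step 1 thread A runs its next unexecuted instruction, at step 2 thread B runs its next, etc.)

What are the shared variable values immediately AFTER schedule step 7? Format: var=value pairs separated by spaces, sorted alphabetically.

Answer: x=4 y=6

Derivation:
Step 1: thread A executes A1 (x = 8). Shared: x=8 y=4. PCs: A@1 B@0 C@0
Step 2: thread B executes B1 (y = y + 3). Shared: x=8 y=7. PCs: A@1 B@1 C@0
Step 3: thread A executes A2 (x = y - 2). Shared: x=5 y=7. PCs: A@2 B@1 C@0
Step 4: thread C executes C1 (y = y - 3). Shared: x=5 y=4. PCs: A@2 B@1 C@1
Step 5: thread B executes B2 (x = 9). Shared: x=9 y=4. PCs: A@2 B@2 C@1
Step 6: thread A executes A3 (x = y). Shared: x=4 y=4. PCs: A@3 B@2 C@1
Step 7: thread C executes C2 (y = y + 2). Shared: x=4 y=6. PCs: A@3 B@2 C@2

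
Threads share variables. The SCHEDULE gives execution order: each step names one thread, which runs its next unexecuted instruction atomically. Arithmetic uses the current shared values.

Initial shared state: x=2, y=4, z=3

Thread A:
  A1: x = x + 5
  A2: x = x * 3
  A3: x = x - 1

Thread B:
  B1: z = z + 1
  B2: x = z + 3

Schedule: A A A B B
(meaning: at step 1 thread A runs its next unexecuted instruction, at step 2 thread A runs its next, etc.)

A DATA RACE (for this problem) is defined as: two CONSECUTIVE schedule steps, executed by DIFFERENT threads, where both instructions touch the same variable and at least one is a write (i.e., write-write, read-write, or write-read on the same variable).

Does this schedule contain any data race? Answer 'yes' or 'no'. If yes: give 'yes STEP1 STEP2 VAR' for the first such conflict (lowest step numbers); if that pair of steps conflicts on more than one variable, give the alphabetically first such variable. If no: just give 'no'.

Steps 1,2: same thread (A). No race.
Steps 2,3: same thread (A). No race.
Steps 3,4: A(r=x,w=x) vs B(r=z,w=z). No conflict.
Steps 4,5: same thread (B). No race.

Answer: no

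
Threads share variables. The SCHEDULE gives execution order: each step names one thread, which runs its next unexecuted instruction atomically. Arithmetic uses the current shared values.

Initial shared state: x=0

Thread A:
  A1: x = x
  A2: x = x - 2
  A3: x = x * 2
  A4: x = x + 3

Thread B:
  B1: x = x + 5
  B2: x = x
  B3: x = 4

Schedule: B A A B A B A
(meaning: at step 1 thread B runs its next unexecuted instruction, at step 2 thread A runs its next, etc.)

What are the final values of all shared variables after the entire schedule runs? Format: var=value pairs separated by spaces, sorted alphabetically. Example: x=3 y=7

Answer: x=7

Derivation:
Step 1: thread B executes B1 (x = x + 5). Shared: x=5. PCs: A@0 B@1
Step 2: thread A executes A1 (x = x). Shared: x=5. PCs: A@1 B@1
Step 3: thread A executes A2 (x = x - 2). Shared: x=3. PCs: A@2 B@1
Step 4: thread B executes B2 (x = x). Shared: x=3. PCs: A@2 B@2
Step 5: thread A executes A3 (x = x * 2). Shared: x=6. PCs: A@3 B@2
Step 6: thread B executes B3 (x = 4). Shared: x=4. PCs: A@3 B@3
Step 7: thread A executes A4 (x = x + 3). Shared: x=7. PCs: A@4 B@3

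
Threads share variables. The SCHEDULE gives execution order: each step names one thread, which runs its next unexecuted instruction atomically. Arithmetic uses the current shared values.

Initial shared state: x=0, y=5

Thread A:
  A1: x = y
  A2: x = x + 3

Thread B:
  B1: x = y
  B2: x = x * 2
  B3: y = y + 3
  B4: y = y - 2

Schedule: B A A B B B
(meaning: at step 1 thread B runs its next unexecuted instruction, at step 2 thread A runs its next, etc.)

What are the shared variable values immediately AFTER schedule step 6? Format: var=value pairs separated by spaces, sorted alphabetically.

Answer: x=16 y=6

Derivation:
Step 1: thread B executes B1 (x = y). Shared: x=5 y=5. PCs: A@0 B@1
Step 2: thread A executes A1 (x = y). Shared: x=5 y=5. PCs: A@1 B@1
Step 3: thread A executes A2 (x = x + 3). Shared: x=8 y=5. PCs: A@2 B@1
Step 4: thread B executes B2 (x = x * 2). Shared: x=16 y=5. PCs: A@2 B@2
Step 5: thread B executes B3 (y = y + 3). Shared: x=16 y=8. PCs: A@2 B@3
Step 6: thread B executes B4 (y = y - 2). Shared: x=16 y=6. PCs: A@2 B@4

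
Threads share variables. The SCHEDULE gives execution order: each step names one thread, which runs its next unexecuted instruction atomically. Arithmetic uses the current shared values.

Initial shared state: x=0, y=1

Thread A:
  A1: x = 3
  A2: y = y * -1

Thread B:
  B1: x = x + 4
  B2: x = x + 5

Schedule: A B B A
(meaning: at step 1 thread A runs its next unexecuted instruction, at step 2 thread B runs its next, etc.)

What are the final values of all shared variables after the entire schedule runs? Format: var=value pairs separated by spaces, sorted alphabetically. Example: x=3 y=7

Step 1: thread A executes A1 (x = 3). Shared: x=3 y=1. PCs: A@1 B@0
Step 2: thread B executes B1 (x = x + 4). Shared: x=7 y=1. PCs: A@1 B@1
Step 3: thread B executes B2 (x = x + 5). Shared: x=12 y=1. PCs: A@1 B@2
Step 4: thread A executes A2 (y = y * -1). Shared: x=12 y=-1. PCs: A@2 B@2

Answer: x=12 y=-1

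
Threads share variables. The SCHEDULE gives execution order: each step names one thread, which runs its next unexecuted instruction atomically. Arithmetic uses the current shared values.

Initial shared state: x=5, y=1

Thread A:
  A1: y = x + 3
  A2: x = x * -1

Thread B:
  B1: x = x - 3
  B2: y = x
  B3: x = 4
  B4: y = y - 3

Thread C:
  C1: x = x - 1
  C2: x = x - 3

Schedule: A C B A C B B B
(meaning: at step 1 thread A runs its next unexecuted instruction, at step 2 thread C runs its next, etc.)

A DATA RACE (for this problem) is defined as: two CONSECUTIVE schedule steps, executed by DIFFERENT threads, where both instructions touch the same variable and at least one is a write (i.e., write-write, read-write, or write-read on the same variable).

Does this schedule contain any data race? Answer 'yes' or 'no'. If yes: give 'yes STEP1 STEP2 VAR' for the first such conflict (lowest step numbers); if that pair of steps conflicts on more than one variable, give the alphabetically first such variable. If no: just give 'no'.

Answer: yes 1 2 x

Derivation:
Steps 1,2: A(y = x + 3) vs C(x = x - 1). RACE on x (R-W).
Steps 2,3: C(x = x - 1) vs B(x = x - 3). RACE on x (W-W).
Steps 3,4: B(x = x - 3) vs A(x = x * -1). RACE on x (W-W).
Steps 4,5: A(x = x * -1) vs C(x = x - 3). RACE on x (W-W).
Steps 5,6: C(x = x - 3) vs B(y = x). RACE on x (W-R).
Steps 6,7: same thread (B). No race.
Steps 7,8: same thread (B). No race.
First conflict at steps 1,2.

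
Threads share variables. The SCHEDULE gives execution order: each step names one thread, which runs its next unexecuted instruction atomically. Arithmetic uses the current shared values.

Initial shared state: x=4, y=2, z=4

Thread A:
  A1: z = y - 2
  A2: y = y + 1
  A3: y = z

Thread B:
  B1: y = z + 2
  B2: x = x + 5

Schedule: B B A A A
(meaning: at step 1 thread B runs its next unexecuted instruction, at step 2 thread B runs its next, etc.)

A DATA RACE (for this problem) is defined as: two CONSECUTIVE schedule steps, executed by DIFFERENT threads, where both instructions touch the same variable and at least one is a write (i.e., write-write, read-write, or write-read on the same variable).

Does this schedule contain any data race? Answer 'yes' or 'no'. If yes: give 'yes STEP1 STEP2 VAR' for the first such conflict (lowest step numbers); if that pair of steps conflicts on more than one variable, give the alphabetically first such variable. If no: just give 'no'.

Steps 1,2: same thread (B). No race.
Steps 2,3: B(r=x,w=x) vs A(r=y,w=z). No conflict.
Steps 3,4: same thread (A). No race.
Steps 4,5: same thread (A). No race.

Answer: no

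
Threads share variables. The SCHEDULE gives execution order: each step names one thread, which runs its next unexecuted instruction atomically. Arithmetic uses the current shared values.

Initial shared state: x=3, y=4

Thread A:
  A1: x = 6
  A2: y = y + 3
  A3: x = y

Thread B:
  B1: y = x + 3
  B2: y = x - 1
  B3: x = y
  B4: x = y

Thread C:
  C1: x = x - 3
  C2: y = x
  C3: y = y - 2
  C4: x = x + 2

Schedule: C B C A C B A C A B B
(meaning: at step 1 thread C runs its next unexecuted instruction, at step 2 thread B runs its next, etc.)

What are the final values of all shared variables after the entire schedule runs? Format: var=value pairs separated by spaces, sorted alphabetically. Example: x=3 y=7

Step 1: thread C executes C1 (x = x - 3). Shared: x=0 y=4. PCs: A@0 B@0 C@1
Step 2: thread B executes B1 (y = x + 3). Shared: x=0 y=3. PCs: A@0 B@1 C@1
Step 3: thread C executes C2 (y = x). Shared: x=0 y=0. PCs: A@0 B@1 C@2
Step 4: thread A executes A1 (x = 6). Shared: x=6 y=0. PCs: A@1 B@1 C@2
Step 5: thread C executes C3 (y = y - 2). Shared: x=6 y=-2. PCs: A@1 B@1 C@3
Step 6: thread B executes B2 (y = x - 1). Shared: x=6 y=5. PCs: A@1 B@2 C@3
Step 7: thread A executes A2 (y = y + 3). Shared: x=6 y=8. PCs: A@2 B@2 C@3
Step 8: thread C executes C4 (x = x + 2). Shared: x=8 y=8. PCs: A@2 B@2 C@4
Step 9: thread A executes A3 (x = y). Shared: x=8 y=8. PCs: A@3 B@2 C@4
Step 10: thread B executes B3 (x = y). Shared: x=8 y=8. PCs: A@3 B@3 C@4
Step 11: thread B executes B4 (x = y). Shared: x=8 y=8. PCs: A@3 B@4 C@4

Answer: x=8 y=8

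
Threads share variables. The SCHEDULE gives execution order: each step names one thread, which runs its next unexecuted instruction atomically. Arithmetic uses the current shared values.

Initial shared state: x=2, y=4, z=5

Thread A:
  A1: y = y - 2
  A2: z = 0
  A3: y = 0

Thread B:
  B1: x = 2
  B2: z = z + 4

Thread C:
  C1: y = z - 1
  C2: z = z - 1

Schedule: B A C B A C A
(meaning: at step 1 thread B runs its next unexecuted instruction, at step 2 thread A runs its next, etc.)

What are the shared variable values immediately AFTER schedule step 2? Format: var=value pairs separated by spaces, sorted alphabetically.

Answer: x=2 y=2 z=5

Derivation:
Step 1: thread B executes B1 (x = 2). Shared: x=2 y=4 z=5. PCs: A@0 B@1 C@0
Step 2: thread A executes A1 (y = y - 2). Shared: x=2 y=2 z=5. PCs: A@1 B@1 C@0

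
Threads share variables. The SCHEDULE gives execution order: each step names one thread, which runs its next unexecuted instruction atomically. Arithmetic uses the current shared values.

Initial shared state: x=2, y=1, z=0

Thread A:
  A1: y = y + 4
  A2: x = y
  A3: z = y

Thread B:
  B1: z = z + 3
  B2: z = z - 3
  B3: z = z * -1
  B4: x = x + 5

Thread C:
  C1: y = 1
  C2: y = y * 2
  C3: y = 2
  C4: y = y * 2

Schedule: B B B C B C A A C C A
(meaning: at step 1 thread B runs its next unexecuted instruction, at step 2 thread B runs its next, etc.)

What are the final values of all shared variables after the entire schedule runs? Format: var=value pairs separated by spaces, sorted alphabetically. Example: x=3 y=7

Step 1: thread B executes B1 (z = z + 3). Shared: x=2 y=1 z=3. PCs: A@0 B@1 C@0
Step 2: thread B executes B2 (z = z - 3). Shared: x=2 y=1 z=0. PCs: A@0 B@2 C@0
Step 3: thread B executes B3 (z = z * -1). Shared: x=2 y=1 z=0. PCs: A@0 B@3 C@0
Step 4: thread C executes C1 (y = 1). Shared: x=2 y=1 z=0. PCs: A@0 B@3 C@1
Step 5: thread B executes B4 (x = x + 5). Shared: x=7 y=1 z=0. PCs: A@0 B@4 C@1
Step 6: thread C executes C2 (y = y * 2). Shared: x=7 y=2 z=0. PCs: A@0 B@4 C@2
Step 7: thread A executes A1 (y = y + 4). Shared: x=7 y=6 z=0. PCs: A@1 B@4 C@2
Step 8: thread A executes A2 (x = y). Shared: x=6 y=6 z=0. PCs: A@2 B@4 C@2
Step 9: thread C executes C3 (y = 2). Shared: x=6 y=2 z=0. PCs: A@2 B@4 C@3
Step 10: thread C executes C4 (y = y * 2). Shared: x=6 y=4 z=0. PCs: A@2 B@4 C@4
Step 11: thread A executes A3 (z = y). Shared: x=6 y=4 z=4. PCs: A@3 B@4 C@4

Answer: x=6 y=4 z=4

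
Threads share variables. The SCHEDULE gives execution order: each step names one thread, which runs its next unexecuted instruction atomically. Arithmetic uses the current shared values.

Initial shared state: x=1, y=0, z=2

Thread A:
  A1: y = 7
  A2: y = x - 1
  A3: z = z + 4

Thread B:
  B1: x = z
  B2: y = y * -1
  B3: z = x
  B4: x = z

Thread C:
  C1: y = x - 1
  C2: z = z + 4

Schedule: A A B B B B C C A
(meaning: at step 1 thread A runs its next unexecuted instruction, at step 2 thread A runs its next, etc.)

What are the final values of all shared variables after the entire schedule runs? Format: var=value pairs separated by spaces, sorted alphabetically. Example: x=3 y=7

Step 1: thread A executes A1 (y = 7). Shared: x=1 y=7 z=2. PCs: A@1 B@0 C@0
Step 2: thread A executes A2 (y = x - 1). Shared: x=1 y=0 z=2. PCs: A@2 B@0 C@0
Step 3: thread B executes B1 (x = z). Shared: x=2 y=0 z=2. PCs: A@2 B@1 C@0
Step 4: thread B executes B2 (y = y * -1). Shared: x=2 y=0 z=2. PCs: A@2 B@2 C@0
Step 5: thread B executes B3 (z = x). Shared: x=2 y=0 z=2. PCs: A@2 B@3 C@0
Step 6: thread B executes B4 (x = z). Shared: x=2 y=0 z=2. PCs: A@2 B@4 C@0
Step 7: thread C executes C1 (y = x - 1). Shared: x=2 y=1 z=2. PCs: A@2 B@4 C@1
Step 8: thread C executes C2 (z = z + 4). Shared: x=2 y=1 z=6. PCs: A@2 B@4 C@2
Step 9: thread A executes A3 (z = z + 4). Shared: x=2 y=1 z=10. PCs: A@3 B@4 C@2

Answer: x=2 y=1 z=10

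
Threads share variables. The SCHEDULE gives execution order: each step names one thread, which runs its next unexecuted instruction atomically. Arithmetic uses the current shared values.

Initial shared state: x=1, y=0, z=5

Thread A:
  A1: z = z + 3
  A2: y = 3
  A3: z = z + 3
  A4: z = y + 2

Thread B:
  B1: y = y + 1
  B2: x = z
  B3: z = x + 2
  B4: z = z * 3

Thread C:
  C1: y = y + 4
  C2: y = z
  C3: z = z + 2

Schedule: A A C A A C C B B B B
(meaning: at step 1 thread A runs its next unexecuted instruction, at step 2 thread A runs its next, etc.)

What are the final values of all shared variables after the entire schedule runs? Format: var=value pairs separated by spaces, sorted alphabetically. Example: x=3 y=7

Answer: x=11 y=10 z=39

Derivation:
Step 1: thread A executes A1 (z = z + 3). Shared: x=1 y=0 z=8. PCs: A@1 B@0 C@0
Step 2: thread A executes A2 (y = 3). Shared: x=1 y=3 z=8. PCs: A@2 B@0 C@0
Step 3: thread C executes C1 (y = y + 4). Shared: x=1 y=7 z=8. PCs: A@2 B@0 C@1
Step 4: thread A executes A3 (z = z + 3). Shared: x=1 y=7 z=11. PCs: A@3 B@0 C@1
Step 5: thread A executes A4 (z = y + 2). Shared: x=1 y=7 z=9. PCs: A@4 B@0 C@1
Step 6: thread C executes C2 (y = z). Shared: x=1 y=9 z=9. PCs: A@4 B@0 C@2
Step 7: thread C executes C3 (z = z + 2). Shared: x=1 y=9 z=11. PCs: A@4 B@0 C@3
Step 8: thread B executes B1 (y = y + 1). Shared: x=1 y=10 z=11. PCs: A@4 B@1 C@3
Step 9: thread B executes B2 (x = z). Shared: x=11 y=10 z=11. PCs: A@4 B@2 C@3
Step 10: thread B executes B3 (z = x + 2). Shared: x=11 y=10 z=13. PCs: A@4 B@3 C@3
Step 11: thread B executes B4 (z = z * 3). Shared: x=11 y=10 z=39. PCs: A@4 B@4 C@3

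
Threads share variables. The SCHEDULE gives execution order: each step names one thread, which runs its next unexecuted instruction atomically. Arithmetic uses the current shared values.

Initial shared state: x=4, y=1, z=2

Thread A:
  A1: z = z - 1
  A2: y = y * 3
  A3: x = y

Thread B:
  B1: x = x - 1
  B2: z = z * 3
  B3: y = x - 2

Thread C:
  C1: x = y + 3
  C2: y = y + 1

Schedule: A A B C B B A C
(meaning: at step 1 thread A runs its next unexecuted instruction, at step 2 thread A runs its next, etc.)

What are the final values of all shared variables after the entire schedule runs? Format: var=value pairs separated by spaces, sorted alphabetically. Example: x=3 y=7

Answer: x=4 y=5 z=3

Derivation:
Step 1: thread A executes A1 (z = z - 1). Shared: x=4 y=1 z=1. PCs: A@1 B@0 C@0
Step 2: thread A executes A2 (y = y * 3). Shared: x=4 y=3 z=1. PCs: A@2 B@0 C@0
Step 3: thread B executes B1 (x = x - 1). Shared: x=3 y=3 z=1. PCs: A@2 B@1 C@0
Step 4: thread C executes C1 (x = y + 3). Shared: x=6 y=3 z=1. PCs: A@2 B@1 C@1
Step 5: thread B executes B2 (z = z * 3). Shared: x=6 y=3 z=3. PCs: A@2 B@2 C@1
Step 6: thread B executes B3 (y = x - 2). Shared: x=6 y=4 z=3. PCs: A@2 B@3 C@1
Step 7: thread A executes A3 (x = y). Shared: x=4 y=4 z=3. PCs: A@3 B@3 C@1
Step 8: thread C executes C2 (y = y + 1). Shared: x=4 y=5 z=3. PCs: A@3 B@3 C@2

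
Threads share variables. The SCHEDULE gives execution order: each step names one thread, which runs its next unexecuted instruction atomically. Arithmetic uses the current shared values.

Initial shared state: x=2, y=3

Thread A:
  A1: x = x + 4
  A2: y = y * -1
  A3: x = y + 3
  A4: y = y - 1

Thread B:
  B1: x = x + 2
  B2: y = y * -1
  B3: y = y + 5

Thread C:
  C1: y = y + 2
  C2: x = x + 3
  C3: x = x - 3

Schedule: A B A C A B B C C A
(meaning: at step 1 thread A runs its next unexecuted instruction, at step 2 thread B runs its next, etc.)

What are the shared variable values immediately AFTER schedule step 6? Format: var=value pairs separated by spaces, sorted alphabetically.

Step 1: thread A executes A1 (x = x + 4). Shared: x=6 y=3. PCs: A@1 B@0 C@0
Step 2: thread B executes B1 (x = x + 2). Shared: x=8 y=3. PCs: A@1 B@1 C@0
Step 3: thread A executes A2 (y = y * -1). Shared: x=8 y=-3. PCs: A@2 B@1 C@0
Step 4: thread C executes C1 (y = y + 2). Shared: x=8 y=-1. PCs: A@2 B@1 C@1
Step 5: thread A executes A3 (x = y + 3). Shared: x=2 y=-1. PCs: A@3 B@1 C@1
Step 6: thread B executes B2 (y = y * -1). Shared: x=2 y=1. PCs: A@3 B@2 C@1

Answer: x=2 y=1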